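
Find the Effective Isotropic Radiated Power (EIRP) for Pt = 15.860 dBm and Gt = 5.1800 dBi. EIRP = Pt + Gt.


EIRP = Pt + Gt = 15.860 + 5.1800 = 21.04 dBm

21.04 dBm


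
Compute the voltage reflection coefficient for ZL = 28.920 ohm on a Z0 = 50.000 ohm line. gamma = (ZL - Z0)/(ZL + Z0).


gamma = (28.920 - 50.000) / (28.920 + 50.000) = -0.2671

-0.2671


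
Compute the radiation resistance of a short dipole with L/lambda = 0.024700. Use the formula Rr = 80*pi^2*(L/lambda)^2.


Rr = 80 * pi^2 * (0.024700)^2 = 80 * 9.869604 * 6.100900e-04 = 0.4817 ohm

0.4817 ohm


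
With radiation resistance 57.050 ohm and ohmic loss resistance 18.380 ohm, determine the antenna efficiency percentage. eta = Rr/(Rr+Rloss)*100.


eta = 57.050 / (57.050 + 18.380) * 100 = 75.63%

75.63%


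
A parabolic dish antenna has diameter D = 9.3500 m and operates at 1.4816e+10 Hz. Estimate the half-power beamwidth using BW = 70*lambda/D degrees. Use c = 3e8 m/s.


lambda = c / f = 3.0000e+08 / 1.4816e+10 = 0.02024838 m
BW = 70 * 0.02024838 / 9.3500 = 0.1516 deg

0.1516 deg


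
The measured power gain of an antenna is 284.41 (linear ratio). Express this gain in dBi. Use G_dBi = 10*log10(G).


G_dBi = 10 * log10(284.41) = 24.54 dBi

24.54 dBi


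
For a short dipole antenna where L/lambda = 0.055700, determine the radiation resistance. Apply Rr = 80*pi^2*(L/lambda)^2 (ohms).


Rr = 80 * pi^2 * (0.055700)^2 = 80 * 9.869604 * 3.102490e-03 = 2.450 ohm

2.450 ohm


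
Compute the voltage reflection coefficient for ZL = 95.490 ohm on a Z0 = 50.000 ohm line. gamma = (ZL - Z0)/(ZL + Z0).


gamma = (95.490 - 50.000) / (95.490 + 50.000) = 0.3127

0.3127


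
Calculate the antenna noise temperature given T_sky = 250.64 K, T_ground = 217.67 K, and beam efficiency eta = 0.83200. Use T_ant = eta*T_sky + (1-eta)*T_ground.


T_ant = 0.83200 * 250.64 + (1 - 0.83200) * 217.67 = 245.1 K

245.1 K


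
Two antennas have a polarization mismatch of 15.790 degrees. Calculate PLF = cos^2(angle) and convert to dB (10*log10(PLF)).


PLF_linear = cos^2(15.790 deg) = 0.9259549
PLF_dB = 10 * log10(0.9259549) = -0.3341 dB

-0.3341 dB


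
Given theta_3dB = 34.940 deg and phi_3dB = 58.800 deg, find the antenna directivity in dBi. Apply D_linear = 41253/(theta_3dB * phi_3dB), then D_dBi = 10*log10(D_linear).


D_linear = 41253 / (34.940 * 58.800) = 20.07961
D_dBi = 10 * log10(20.07961) = 13.03 dBi

13.03 dBi


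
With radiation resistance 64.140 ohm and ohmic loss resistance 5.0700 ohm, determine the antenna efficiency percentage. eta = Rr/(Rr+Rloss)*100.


eta = 64.140 / (64.140 + 5.0700) * 100 = 92.67%

92.67%


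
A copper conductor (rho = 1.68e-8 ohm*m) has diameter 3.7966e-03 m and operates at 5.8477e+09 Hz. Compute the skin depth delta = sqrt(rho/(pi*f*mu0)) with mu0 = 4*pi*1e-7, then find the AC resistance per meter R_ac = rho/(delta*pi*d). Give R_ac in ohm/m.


delta = sqrt(1.68e-8 / (pi * 5.8477e+09 * 4*pi*1e-7)) = 8.530652e-07 m
R_ac = 1.68e-8 / (8.530652e-07 * pi * 3.7966e-03) = 1.651 ohm/m

1.651 ohm/m


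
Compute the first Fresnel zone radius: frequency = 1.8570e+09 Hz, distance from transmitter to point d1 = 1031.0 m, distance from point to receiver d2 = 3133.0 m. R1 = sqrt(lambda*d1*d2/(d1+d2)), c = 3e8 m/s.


lambda = c / f = 3.0000e+08 / 1.8570e+09 = 0.1615509 m
R1 = sqrt(0.1615509 * 1031.0 * 3133.0 / (1031.0 + 3133.0)) = 11.19 m

11.19 m


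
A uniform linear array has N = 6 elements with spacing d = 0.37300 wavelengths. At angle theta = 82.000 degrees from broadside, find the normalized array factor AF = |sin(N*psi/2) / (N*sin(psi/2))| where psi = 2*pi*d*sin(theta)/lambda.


psi = 2*pi*0.37300*sin(82.000 deg) = 2.320820 rad
AF = |sin(6*2.320820/2) / (6*sin(2.320820/2))| = 0.1142

0.1142


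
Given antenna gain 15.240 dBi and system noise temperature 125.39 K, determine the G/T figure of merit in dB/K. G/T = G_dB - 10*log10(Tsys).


G/T = 15.240 - 10*log10(125.39) = 15.240 - 20.98263 = -5.743 dB/K

-5.743 dB/K


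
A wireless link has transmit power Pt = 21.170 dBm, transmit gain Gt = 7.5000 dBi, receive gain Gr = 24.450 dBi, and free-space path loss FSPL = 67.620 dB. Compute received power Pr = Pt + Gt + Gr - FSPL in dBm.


Pr = 21.170 + 7.5000 + 24.450 - 67.620 = -14.50 dBm

-14.50 dBm


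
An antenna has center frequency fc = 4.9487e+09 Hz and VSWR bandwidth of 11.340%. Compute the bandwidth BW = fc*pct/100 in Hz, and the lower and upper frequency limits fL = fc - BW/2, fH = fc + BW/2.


BW = 4.9487e+09 * 11.340/100 = 5.611826e+08 Hz
fL = 4.9487e+09 - 5.611826e+08/2 = 4.668e+09 Hz
fH = 4.9487e+09 + 5.611826e+08/2 = 5.229e+09 Hz

BW=5.612e+08 Hz, fL=4.668e+09 Hz, fH=5.229e+09 Hz


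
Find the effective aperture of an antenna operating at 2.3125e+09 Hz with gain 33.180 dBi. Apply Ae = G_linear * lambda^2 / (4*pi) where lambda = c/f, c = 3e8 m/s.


lambda = c / f = 3.0000e+08 / 2.3125e+09 = 0.1297297 m
G_linear = 10^(33.180/10) = 2079.697
Ae = G_linear * lambda^2 / (4*pi) = 2079.697 * 0.1297297^2 / (4*pi) = 2.785 m^2

2.785 m^2


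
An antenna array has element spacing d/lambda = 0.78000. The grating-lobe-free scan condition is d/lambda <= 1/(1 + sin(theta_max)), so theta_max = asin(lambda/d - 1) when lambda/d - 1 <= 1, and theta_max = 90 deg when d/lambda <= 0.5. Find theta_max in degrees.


lambda/d - 1 = 1/0.78000 - 1 = 0.2820513
theta_max = asin(0.2820513) = 16.38 deg

16.38 deg


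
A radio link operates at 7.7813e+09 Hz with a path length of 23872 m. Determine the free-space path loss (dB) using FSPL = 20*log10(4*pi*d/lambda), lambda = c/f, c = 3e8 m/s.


lambda = c / f = 3.0000e+08 / 7.7813e+09 = 0.03855397 m
FSPL = 20 * log10(4*pi*23872/0.03855397) = 137.8 dB

137.8 dB


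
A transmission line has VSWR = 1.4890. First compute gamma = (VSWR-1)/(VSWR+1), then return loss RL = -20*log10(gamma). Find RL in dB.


gamma = (1.4890 - 1) / (1.4890 + 1) = 0.1964644
RL = -20 * log10(0.1964644) = 14.13 dB

14.13 dB


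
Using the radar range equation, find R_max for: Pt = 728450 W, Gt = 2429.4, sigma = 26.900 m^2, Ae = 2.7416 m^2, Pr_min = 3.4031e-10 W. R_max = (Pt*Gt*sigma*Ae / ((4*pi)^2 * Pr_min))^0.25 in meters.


R^4 = 728450*2429.4*26.900*2.7416 / ((4*pi)^2 * 3.4031e-10) = 2.428626e+18
R_max = 2.428626e+18^0.25 = 39477 m

39477 m


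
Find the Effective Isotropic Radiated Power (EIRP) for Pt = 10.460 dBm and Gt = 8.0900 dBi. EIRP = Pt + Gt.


EIRP = Pt + Gt = 10.460 + 8.0900 = 18.55 dBm

18.55 dBm


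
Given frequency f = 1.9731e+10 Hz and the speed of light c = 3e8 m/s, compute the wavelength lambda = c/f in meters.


lambda = c / f = 3.0000e+08 / 1.9731e+10 = 0.01520 m

0.01520 m


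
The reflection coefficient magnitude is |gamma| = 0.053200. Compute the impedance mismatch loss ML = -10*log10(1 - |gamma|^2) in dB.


ML = -10 * log10(1 - 0.053200^2) = -10 * log10(0.99716976) = 0.01231 dB

0.01231 dB


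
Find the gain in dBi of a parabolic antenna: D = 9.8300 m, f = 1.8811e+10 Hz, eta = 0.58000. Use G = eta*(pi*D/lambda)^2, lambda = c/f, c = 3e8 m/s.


lambda = c / f = 3.0000e+08 / 1.8811e+10 = 0.01594812 m
G_linear = 0.58000 * (pi * 9.8300 / 0.01594812)^2 = 2.174782e+06
G_dBi = 10 * log10(2.174782e+06) = 63.37 dBi

63.37 dBi


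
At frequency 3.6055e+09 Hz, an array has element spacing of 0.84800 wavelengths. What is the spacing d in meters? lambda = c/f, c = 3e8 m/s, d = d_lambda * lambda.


lambda = c / f = 3.0000e+08 / 3.6055e+09 = 0.08320621 m
d = 0.84800 * 0.08320621 = 0.07056 m

0.07056 m


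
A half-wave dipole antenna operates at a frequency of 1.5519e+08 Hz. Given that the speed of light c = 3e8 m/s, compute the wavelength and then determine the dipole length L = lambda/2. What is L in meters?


lambda = c / f = 3.0000e+08 / 1.5519e+08 = 1.933114 m
L = lambda / 2 = 1.933114 / 2 = 0.9666 m

0.9666 m


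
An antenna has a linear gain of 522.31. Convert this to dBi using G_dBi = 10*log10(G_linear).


G_dBi = 10 * log10(522.31) = 27.18 dBi

27.18 dBi


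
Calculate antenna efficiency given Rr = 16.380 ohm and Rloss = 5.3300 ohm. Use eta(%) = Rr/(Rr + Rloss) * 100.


eta = 16.380 / (16.380 + 5.3300) * 100 = 75.45%

75.45%


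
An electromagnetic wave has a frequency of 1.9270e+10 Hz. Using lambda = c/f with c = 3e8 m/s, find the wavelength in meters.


lambda = c / f = 3.0000e+08 / 1.9270e+10 = 0.01557 m

0.01557 m


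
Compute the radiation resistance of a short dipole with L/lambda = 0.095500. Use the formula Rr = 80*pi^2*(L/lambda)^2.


Rr = 80 * pi^2 * (0.095500)^2 = 80 * 9.869604 * 9.120250e-03 = 7.201 ohm

7.201 ohm


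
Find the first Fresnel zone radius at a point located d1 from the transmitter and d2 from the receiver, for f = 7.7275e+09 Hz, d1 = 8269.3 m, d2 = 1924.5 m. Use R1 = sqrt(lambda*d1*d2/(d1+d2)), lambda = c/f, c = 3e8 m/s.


lambda = c / f = 3.0000e+08 / 7.7275e+09 = 0.03882239 m
R1 = sqrt(0.03882239 * 8269.3 * 1924.5 / (8269.3 + 1924.5)) = 7.785 m

7.785 m


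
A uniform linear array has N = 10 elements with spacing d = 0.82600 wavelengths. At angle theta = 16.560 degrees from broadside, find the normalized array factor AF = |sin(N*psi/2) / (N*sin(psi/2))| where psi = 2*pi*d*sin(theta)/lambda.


psi = 2*pi*0.82600*sin(16.560 deg) = 1.479225 rad
AF = |sin(10*1.479225/2) / (10*sin(1.479225/2))| = 0.1331

0.1331


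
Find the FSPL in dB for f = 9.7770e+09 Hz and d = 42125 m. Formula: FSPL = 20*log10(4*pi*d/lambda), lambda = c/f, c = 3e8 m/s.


lambda = c / f = 3.0000e+08 / 9.7770e+09 = 0.03068426 m
FSPL = 20 * log10(4*pi*42125/0.03068426) = 144.7 dB

144.7 dB


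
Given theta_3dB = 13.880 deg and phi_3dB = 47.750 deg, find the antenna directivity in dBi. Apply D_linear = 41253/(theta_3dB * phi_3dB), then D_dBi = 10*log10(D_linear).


D_linear = 41253 / (13.880 * 47.750) = 62.24331
D_dBi = 10 * log10(62.24331) = 17.94 dBi

17.94 dBi


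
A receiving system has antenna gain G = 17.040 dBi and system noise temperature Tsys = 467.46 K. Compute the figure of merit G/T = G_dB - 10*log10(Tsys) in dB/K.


G/T = 17.040 - 10*log10(467.46) = 17.040 - 26.69744 = -9.657 dB/K

-9.657 dB/K


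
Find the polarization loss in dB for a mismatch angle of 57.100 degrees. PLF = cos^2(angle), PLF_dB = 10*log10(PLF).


PLF_linear = cos^2(57.100 deg) = 0.2950385
PLF_dB = 10 * log10(0.2950385) = -5.301 dB

-5.301 dB


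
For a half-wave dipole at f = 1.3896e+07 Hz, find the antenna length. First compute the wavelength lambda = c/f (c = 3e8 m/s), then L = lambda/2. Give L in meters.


lambda = c / f = 3.0000e+08 / 1.3896e+07 = 21.58895 m
L = lambda / 2 = 21.58895 / 2 = 10.79 m

10.79 m


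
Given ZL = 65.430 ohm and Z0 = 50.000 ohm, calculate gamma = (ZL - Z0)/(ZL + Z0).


gamma = (65.430 - 50.000) / (65.430 + 50.000) = 0.1337

0.1337


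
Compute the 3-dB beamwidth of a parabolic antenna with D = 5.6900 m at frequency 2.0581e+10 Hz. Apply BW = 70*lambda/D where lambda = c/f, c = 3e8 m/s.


lambda = c / f = 3.0000e+08 / 2.0581e+10 = 0.01457655 m
BW = 70 * 0.01457655 / 5.6900 = 0.1793 deg

0.1793 deg


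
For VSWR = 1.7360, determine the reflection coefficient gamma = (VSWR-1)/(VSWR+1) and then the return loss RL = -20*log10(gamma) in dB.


gamma = (1.7360 - 1) / (1.7360 + 1) = 0.2690058
RL = -20 * log10(0.2690058) = 11.40 dB

11.40 dB


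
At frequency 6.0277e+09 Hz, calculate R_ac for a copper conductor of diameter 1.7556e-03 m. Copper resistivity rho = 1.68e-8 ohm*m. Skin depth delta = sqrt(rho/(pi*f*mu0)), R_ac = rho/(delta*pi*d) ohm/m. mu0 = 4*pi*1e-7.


delta = sqrt(1.68e-8 / (pi * 6.0277e+09 * 4*pi*1e-7)) = 8.402315e-07 m
R_ac = 1.68e-8 / (8.402315e-07 * pi * 1.7556e-03) = 3.625 ohm/m

3.625 ohm/m


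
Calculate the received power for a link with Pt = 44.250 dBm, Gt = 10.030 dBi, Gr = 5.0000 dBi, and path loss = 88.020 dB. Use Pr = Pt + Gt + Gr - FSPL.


Pr = 44.250 + 10.030 + 5.0000 - 88.020 = -28.74 dBm

-28.74 dBm


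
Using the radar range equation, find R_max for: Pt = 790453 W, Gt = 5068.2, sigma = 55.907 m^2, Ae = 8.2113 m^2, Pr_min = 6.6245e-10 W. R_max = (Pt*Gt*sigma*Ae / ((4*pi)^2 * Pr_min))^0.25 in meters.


R^4 = 790453*5068.2*55.907*8.2113 / ((4*pi)^2 * 6.6245e-10) = 1.758066e+19
R_max = 1.758066e+19^0.25 = 64753 m

64753 m


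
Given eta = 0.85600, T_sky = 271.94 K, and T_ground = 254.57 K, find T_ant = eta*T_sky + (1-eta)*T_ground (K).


T_ant = 0.85600 * 271.94 + (1 - 0.85600) * 254.57 = 269.4 K

269.4 K


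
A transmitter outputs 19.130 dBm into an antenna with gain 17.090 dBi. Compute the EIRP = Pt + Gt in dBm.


EIRP = Pt + Gt = 19.130 + 17.090 = 36.22 dBm

36.22 dBm


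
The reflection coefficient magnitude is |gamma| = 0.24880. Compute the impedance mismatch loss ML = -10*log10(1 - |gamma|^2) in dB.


ML = -10 * log10(1 - 0.24880^2) = -10 * log10(0.93809856) = 0.2775 dB

0.2775 dB


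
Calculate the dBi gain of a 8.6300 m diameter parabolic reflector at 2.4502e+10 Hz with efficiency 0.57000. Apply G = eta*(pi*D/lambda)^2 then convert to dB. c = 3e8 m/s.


lambda = c / f = 3.0000e+08 / 2.4502e+10 = 0.01224390 m
G_linear = 0.57000 * (pi * 8.6300 / 0.01224390)^2 = 2.794838e+06
G_dBi = 10 * log10(2.794838e+06) = 64.46 dBi

64.46 dBi


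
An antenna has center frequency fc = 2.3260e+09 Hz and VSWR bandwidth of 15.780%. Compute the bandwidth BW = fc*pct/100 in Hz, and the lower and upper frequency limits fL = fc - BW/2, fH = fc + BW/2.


BW = 2.3260e+09 * 15.780/100 = 3.670428e+08 Hz
fL = 2.3260e+09 - 3.670428e+08/2 = 2.142e+09 Hz
fH = 2.3260e+09 + 3.670428e+08/2 = 2.510e+09 Hz

BW=3.670e+08 Hz, fL=2.142e+09 Hz, fH=2.510e+09 Hz


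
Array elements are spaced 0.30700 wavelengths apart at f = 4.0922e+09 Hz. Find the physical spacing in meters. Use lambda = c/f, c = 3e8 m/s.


lambda = c / f = 3.0000e+08 / 4.0922e+09 = 0.07331020 m
d = 0.30700 * 0.07331020 = 0.02251 m

0.02251 m


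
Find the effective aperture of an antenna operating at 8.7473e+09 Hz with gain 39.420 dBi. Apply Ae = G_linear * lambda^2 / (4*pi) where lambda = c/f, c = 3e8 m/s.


lambda = c / f = 3.0000e+08 / 8.7473e+09 = 0.03429630 m
G_linear = 10^(39.420/10) = 8749.838
Ae = G_linear * lambda^2 / (4*pi) = 8749.838 * 0.03429630^2 / (4*pi) = 0.8190 m^2

0.8190 m^2


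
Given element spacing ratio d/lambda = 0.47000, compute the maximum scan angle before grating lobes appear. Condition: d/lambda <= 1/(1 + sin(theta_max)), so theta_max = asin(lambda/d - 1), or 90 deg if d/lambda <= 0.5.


lambda/d - 1 = 1/0.47000 - 1 = 1.127660 >= 1
d/lambda <= 0.5, so the array can scan to endfire without grating lobes: theta_max = 90 deg

90 deg


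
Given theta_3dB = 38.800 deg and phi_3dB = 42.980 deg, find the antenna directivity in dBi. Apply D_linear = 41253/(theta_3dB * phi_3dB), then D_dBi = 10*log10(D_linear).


D_linear = 41253 / (38.800 * 42.980) = 24.73759
D_dBi = 10 * log10(24.73759) = 13.93 dBi

13.93 dBi


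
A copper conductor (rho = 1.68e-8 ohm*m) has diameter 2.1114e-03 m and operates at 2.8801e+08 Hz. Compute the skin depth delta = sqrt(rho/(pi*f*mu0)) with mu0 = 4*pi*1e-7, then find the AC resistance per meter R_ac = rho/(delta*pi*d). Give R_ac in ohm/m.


delta = sqrt(1.68e-8 / (pi * 2.8801e+08 * 4*pi*1e-7)) = 3.843890e-06 m
R_ac = 1.68e-8 / (3.843890e-06 * pi * 2.1114e-03) = 0.6589 ohm/m

0.6589 ohm/m


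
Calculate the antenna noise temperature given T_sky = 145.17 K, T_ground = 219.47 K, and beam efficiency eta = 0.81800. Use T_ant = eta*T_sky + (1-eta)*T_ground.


T_ant = 0.81800 * 145.17 + (1 - 0.81800) * 219.47 = 158.7 K

158.7 K


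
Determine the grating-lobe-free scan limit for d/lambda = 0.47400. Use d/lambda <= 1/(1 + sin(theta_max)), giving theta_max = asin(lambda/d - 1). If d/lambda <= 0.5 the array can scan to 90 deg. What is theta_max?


lambda/d - 1 = 1/0.47400 - 1 = 1.109705 >= 1
d/lambda <= 0.5, so the array can scan to endfire without grating lobes: theta_max = 90 deg

90 deg


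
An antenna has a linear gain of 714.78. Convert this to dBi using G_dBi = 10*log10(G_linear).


G_dBi = 10 * log10(714.78) = 28.54 dBi

28.54 dBi


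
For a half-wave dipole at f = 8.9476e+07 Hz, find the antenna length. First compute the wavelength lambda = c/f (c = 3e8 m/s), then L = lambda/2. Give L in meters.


lambda = c / f = 3.0000e+08 / 8.9476e+07 = 3.352854 m
L = lambda / 2 = 3.352854 / 2 = 1.676 m

1.676 m


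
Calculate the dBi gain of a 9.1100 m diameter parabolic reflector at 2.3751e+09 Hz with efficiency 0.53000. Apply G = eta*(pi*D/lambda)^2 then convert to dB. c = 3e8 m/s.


lambda = c / f = 3.0000e+08 / 2.3751e+09 = 0.1263105 m
G_linear = 0.53000 * (pi * 9.1100 / 0.1263105)^2 = 27210.31
G_dBi = 10 * log10(27210.31) = 44.35 dBi

44.35 dBi


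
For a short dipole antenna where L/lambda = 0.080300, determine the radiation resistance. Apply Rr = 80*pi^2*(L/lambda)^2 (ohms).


Rr = 80 * pi^2 * (0.080300)^2 = 80 * 9.869604 * 6.448090e-03 = 5.091 ohm

5.091 ohm


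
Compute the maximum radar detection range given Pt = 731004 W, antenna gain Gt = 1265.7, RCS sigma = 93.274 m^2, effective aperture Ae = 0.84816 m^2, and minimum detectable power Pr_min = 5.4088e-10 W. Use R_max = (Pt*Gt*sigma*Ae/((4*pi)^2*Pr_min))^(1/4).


R^4 = 731004*1265.7*93.274*0.84816 / ((4*pi)^2 * 5.4088e-10) = 8.569752e+17
R_max = 8.569752e+17^0.25 = 30426 m

30426 m


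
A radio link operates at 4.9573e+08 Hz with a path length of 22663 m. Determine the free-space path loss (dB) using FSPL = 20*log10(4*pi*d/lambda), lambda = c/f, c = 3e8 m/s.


lambda = c / f = 3.0000e+08 / 4.9573e+08 = 0.6051681 m
FSPL = 20 * log10(4*pi*22663/0.6051681) = 113.5 dB

113.5 dB


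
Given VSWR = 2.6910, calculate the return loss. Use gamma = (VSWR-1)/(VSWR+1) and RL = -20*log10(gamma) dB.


gamma = (2.6910 - 1) / (2.6910 + 1) = 0.4581414
RL = -20 * log10(0.4581414) = 6.780 dB

6.780 dB


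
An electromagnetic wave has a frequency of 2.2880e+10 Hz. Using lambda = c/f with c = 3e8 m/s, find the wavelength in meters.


lambda = c / f = 3.0000e+08 / 2.2880e+10 = 0.01311 m

0.01311 m


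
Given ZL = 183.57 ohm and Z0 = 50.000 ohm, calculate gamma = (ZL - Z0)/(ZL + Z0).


gamma = (183.57 - 50.000) / (183.57 + 50.000) = 0.5719

0.5719


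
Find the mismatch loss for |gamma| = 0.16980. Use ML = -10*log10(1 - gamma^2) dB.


ML = -10 * log10(1 - 0.16980^2) = -10 * log10(0.97116796) = 0.1271 dB

0.1271 dB


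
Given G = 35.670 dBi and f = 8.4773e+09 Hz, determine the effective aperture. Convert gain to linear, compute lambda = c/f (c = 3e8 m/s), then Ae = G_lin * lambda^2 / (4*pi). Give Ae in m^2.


lambda = c / f = 3.0000e+08 / 8.4773e+09 = 0.03538863 m
G_linear = 10^(35.670/10) = 3689.776
Ae = G_linear * lambda^2 / (4*pi) = 3689.776 * 0.03538863^2 / (4*pi) = 0.3677 m^2

0.3677 m^2


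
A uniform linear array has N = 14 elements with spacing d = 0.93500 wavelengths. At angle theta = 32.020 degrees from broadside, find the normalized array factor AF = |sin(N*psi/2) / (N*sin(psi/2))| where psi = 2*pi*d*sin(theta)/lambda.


psi = 2*pi*0.93500*sin(32.020 deg) = 3.114897 rad
AF = |sin(14*3.114897/2) / (14*sin(3.114897/2))| = 0.01327

0.01327


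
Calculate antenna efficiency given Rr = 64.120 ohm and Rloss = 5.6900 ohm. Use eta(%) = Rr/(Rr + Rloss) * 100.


eta = 64.120 / (64.120 + 5.6900) * 100 = 91.85%

91.85%


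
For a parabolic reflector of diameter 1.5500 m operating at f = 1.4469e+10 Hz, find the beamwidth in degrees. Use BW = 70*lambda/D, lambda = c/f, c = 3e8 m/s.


lambda = c / f = 3.0000e+08 / 1.4469e+10 = 0.02073398 m
BW = 70 * 0.02073398 / 1.5500 = 0.9364 deg

0.9364 deg


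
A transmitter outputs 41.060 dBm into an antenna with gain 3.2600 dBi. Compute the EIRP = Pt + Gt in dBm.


EIRP = Pt + Gt = 41.060 + 3.2600 = 44.32 dBm

44.32 dBm


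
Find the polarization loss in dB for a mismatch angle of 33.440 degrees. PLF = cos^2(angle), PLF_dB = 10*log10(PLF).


PLF_linear = cos^2(33.440 deg) = 0.6963291
PLF_dB = 10 * log10(0.6963291) = -1.572 dB

-1.572 dB


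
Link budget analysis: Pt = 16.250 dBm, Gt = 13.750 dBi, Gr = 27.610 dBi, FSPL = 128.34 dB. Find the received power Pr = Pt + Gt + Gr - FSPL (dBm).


Pr = 16.250 + 13.750 + 27.610 - 128.34 = -70.73 dBm

-70.73 dBm


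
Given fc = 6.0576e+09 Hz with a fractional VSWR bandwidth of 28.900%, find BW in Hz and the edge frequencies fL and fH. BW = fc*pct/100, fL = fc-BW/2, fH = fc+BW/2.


BW = 6.0576e+09 * 28.900/100 = 1.750646e+09 Hz
fL = 6.0576e+09 - 1.750646e+09/2 = 5.182e+09 Hz
fH = 6.0576e+09 + 1.750646e+09/2 = 6.933e+09 Hz

BW=1.751e+09 Hz, fL=5.182e+09 Hz, fH=6.933e+09 Hz


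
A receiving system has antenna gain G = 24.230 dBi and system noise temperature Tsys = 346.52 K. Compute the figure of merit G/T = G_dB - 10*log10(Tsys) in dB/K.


G/T = 24.230 - 10*log10(346.52) = 24.230 - 25.39728 = -1.167 dB/K

-1.167 dB/K


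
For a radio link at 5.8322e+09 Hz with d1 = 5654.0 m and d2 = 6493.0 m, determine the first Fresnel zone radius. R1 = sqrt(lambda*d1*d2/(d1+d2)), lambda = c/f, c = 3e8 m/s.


lambda = c / f = 3.0000e+08 / 5.8322e+09 = 0.05143857 m
R1 = sqrt(0.05143857 * 5654.0 * 6493.0 / (5654.0 + 6493.0)) = 12.47 m

12.47 m


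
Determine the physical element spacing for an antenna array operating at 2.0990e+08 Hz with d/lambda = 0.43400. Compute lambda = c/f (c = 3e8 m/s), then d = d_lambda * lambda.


lambda = c / f = 3.0000e+08 / 2.0990e+08 = 1.429252 m
d = 0.43400 * 1.429252 = 0.6203 m

0.6203 m


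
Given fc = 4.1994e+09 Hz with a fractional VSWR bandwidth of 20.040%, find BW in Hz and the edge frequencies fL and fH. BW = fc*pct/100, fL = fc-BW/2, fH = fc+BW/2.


BW = 4.1994e+09 * 20.040/100 = 8.415598e+08 Hz
fL = 4.1994e+09 - 8.415598e+08/2 = 3.779e+09 Hz
fH = 4.1994e+09 + 8.415598e+08/2 = 4.620e+09 Hz

BW=8.416e+08 Hz, fL=3.779e+09 Hz, fH=4.620e+09 Hz


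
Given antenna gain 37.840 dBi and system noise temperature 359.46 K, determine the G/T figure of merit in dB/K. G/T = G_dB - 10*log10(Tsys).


G/T = 37.840 - 10*log10(359.46) = 37.840 - 25.55651 = 12.28 dB/K

12.28 dB/K


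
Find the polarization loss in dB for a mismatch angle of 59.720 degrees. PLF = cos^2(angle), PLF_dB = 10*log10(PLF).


PLF_linear = cos^2(59.720 deg) = 0.2542441
PLF_dB = 10 * log10(0.2542441) = -5.947 dB

-5.947 dB


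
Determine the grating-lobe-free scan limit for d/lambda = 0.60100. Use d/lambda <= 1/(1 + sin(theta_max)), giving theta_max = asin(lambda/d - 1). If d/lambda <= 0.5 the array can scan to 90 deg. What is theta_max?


lambda/d - 1 = 1/0.60100 - 1 = 0.6638935
theta_max = asin(0.6638935) = 41.60 deg

41.60 deg


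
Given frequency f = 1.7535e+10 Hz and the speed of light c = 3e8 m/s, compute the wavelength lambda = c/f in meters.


lambda = c / f = 3.0000e+08 / 1.7535e+10 = 0.01711 m

0.01711 m


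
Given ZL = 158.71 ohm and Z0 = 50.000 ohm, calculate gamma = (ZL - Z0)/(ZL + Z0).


gamma = (158.71 - 50.000) / (158.71 + 50.000) = 0.5209

0.5209


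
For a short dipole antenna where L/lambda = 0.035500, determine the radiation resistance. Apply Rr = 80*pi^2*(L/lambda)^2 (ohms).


Rr = 80 * pi^2 * (0.035500)^2 = 80 * 9.869604 * 1.260250e-03 = 0.9951 ohm

0.9951 ohm


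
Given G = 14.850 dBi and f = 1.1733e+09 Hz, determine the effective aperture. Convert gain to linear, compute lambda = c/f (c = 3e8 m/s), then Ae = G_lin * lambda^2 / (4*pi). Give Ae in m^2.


lambda = c / f = 3.0000e+08 / 1.1733e+09 = 0.2556891 m
G_linear = 10^(14.850/10) = 30.54921
Ae = G_linear * lambda^2 / (4*pi) = 30.54921 * 0.2556891^2 / (4*pi) = 0.1589 m^2

0.1589 m^2


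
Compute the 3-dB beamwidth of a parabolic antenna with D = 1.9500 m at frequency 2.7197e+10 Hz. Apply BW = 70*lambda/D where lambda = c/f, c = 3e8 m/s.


lambda = c / f = 3.0000e+08 / 2.7197e+10 = 0.01103063 m
BW = 70 * 0.01103063 / 1.9500 = 0.3960 deg

0.3960 deg


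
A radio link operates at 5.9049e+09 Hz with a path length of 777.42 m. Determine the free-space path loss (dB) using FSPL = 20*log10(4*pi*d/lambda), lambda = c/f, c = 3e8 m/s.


lambda = c / f = 3.0000e+08 / 5.9049e+09 = 0.05080526 m
FSPL = 20 * log10(4*pi*777.42/0.05080526) = 105.7 dB

105.7 dB


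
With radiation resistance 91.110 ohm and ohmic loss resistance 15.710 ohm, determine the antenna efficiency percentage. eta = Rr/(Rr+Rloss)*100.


eta = 91.110 / (91.110 + 15.710) * 100 = 85.29%

85.29%


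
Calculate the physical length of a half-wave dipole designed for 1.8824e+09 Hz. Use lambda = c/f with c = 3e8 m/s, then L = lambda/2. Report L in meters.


lambda = c / f = 3.0000e+08 / 1.8824e+09 = 0.1593710 m
L = lambda / 2 = 0.1593710 / 2 = 0.07969 m

0.07969 m


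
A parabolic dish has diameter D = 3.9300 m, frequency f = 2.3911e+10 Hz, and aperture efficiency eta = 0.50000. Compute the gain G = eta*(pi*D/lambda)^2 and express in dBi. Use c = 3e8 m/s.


lambda = c / f = 3.0000e+08 / 2.3911e+10 = 0.01254653 m
G_linear = 0.50000 * (pi * 3.9300 / 0.01254653)^2 = 484180.8
G_dBi = 10 * log10(484180.8) = 56.85 dBi

56.85 dBi


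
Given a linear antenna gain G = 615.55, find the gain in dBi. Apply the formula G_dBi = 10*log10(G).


G_dBi = 10 * log10(615.55) = 27.89 dBi

27.89 dBi


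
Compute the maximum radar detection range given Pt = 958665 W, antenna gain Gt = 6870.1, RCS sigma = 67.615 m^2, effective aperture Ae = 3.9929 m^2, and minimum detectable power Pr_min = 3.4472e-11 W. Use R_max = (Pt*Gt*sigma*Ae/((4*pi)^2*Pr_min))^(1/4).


R^4 = 958665*6870.1*67.615*3.9929 / ((4*pi)^2 * 3.4472e-11) = 3.266444e+20
R_max = 3.266444e+20^0.25 = 134437 m

134437 m


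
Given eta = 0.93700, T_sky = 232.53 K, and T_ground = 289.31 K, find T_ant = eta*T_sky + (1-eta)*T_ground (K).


T_ant = 0.93700 * 232.53 + (1 - 0.93700) * 289.31 = 236.1 K

236.1 K


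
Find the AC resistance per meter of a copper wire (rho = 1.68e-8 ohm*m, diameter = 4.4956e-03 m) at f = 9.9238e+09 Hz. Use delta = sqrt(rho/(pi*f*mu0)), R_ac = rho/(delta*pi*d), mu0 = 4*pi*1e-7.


delta = sqrt(1.68e-8 / (pi * 9.9238e+09 * 4*pi*1e-7)) = 6.548409e-07 m
R_ac = 1.68e-8 / (6.548409e-07 * pi * 4.4956e-03) = 1.817 ohm/m

1.817 ohm/m


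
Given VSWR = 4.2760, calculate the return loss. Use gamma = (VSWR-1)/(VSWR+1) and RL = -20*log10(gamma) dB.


gamma = (4.2760 - 1) / (4.2760 + 1) = 0.6209249
RL = -20 * log10(0.6209249) = 4.139 dB

4.139 dB


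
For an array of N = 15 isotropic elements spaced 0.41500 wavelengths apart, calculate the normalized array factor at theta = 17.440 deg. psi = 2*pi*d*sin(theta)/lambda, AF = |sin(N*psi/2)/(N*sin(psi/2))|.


psi = 2*pi*0.41500*sin(17.440 deg) = 0.7814923 rad
AF = |sin(15*0.7814923/2) / (15*sin(0.7814923/2))| = 0.07169

0.07169


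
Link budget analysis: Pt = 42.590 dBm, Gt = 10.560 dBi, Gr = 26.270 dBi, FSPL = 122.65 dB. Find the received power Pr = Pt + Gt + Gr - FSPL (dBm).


Pr = 42.590 + 10.560 + 26.270 - 122.65 = -43.23 dBm

-43.23 dBm


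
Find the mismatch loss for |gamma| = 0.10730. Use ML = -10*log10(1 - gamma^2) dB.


ML = -10 * log10(1 - 0.10730^2) = -10 * log10(0.98848671) = 0.05029 dB

0.05029 dB


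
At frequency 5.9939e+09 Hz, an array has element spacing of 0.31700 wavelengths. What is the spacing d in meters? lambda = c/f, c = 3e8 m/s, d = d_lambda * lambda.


lambda = c / f = 3.0000e+08 / 5.9939e+09 = 0.05005089 m
d = 0.31700 * 0.05005089 = 0.01587 m

0.01587 m


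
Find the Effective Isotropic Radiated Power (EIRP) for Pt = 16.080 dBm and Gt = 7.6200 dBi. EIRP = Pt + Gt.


EIRP = Pt + Gt = 16.080 + 7.6200 = 23.70 dBm

23.70 dBm


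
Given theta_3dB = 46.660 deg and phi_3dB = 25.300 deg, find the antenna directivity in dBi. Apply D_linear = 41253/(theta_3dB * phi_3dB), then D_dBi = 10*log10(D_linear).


D_linear = 41253 / (46.660 * 25.300) = 34.94542
D_dBi = 10 * log10(34.94542) = 15.43 dBi

15.43 dBi


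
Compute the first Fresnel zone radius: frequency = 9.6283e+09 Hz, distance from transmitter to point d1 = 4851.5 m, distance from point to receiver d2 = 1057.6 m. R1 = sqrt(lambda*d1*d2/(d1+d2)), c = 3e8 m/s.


lambda = c / f = 3.0000e+08 / 9.6283e+09 = 0.03115815 m
R1 = sqrt(0.03115815 * 4851.5 * 1057.6 / (4851.5 + 1057.6)) = 5.201 m

5.201 m


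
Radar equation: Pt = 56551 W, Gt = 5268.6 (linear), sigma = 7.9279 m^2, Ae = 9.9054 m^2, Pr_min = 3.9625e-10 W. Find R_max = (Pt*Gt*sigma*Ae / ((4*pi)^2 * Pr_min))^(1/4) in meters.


R^4 = 56551*5268.6*7.9279*9.9054 / ((4*pi)^2 * 3.9625e-10) = 3.739183e+17
R_max = 3.739183e+17^0.25 = 24728 m

24728 m


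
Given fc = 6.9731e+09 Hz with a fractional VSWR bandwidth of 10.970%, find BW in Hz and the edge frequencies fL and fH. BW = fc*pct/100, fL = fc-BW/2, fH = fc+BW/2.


BW = 6.9731e+09 * 10.970/100 = 7.649491e+08 Hz
fL = 6.9731e+09 - 7.649491e+08/2 = 6.591e+09 Hz
fH = 6.9731e+09 + 7.649491e+08/2 = 7.356e+09 Hz

BW=7.649e+08 Hz, fL=6.591e+09 Hz, fH=7.356e+09 Hz


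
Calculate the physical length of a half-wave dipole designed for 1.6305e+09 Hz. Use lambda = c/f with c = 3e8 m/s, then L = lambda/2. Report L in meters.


lambda = c / f = 3.0000e+08 / 1.6305e+09 = 0.1839926 m
L = lambda / 2 = 0.1839926 / 2 = 0.09200 m

0.09200 m


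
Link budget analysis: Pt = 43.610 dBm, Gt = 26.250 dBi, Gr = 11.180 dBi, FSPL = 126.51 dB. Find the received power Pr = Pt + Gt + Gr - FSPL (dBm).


Pr = 43.610 + 26.250 + 11.180 - 126.51 = -45.47 dBm

-45.47 dBm


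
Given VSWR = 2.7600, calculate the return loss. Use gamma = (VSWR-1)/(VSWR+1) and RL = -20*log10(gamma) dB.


gamma = (2.7600 - 1) / (2.7600 + 1) = 0.4680851
RL = -20 * log10(0.4680851) = 6.594 dB

6.594 dB


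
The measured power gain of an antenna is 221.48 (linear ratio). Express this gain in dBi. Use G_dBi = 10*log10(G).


G_dBi = 10 * log10(221.48) = 23.45 dBi

23.45 dBi


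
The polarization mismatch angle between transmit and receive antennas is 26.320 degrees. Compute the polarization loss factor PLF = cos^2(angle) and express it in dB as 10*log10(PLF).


PLF_linear = cos^2(26.320 deg) = 0.8034105
PLF_dB = 10 * log10(0.8034105) = -0.9506 dB

-0.9506 dB


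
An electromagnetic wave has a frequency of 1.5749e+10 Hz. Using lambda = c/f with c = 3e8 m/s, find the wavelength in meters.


lambda = c / f = 3.0000e+08 / 1.5749e+10 = 0.01905 m

0.01905 m


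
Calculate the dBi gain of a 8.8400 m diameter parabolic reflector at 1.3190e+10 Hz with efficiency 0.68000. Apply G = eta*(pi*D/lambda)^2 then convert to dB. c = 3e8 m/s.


lambda = c / f = 3.0000e+08 / 1.3190e+10 = 0.02274450 m
G_linear = 0.68000 * (pi * 8.8400 / 0.02274450)^2 = 1.013819e+06
G_dBi = 10 * log10(1.013819e+06) = 60.06 dBi

60.06 dBi


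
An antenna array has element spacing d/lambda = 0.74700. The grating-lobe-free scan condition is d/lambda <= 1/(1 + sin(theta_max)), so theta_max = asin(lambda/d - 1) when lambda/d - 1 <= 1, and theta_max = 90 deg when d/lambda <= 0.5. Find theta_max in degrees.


lambda/d - 1 = 1/0.74700 - 1 = 0.3386881
theta_max = asin(0.3386881) = 19.80 deg

19.80 deg


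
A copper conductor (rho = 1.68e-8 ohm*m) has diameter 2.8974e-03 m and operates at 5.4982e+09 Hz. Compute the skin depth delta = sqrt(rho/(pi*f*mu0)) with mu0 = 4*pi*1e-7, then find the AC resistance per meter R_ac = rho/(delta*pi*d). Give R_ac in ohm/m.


delta = sqrt(1.68e-8 / (pi * 5.4982e+09 * 4*pi*1e-7)) = 8.797606e-07 m
R_ac = 1.68e-8 / (8.797606e-07 * pi * 2.8974e-03) = 2.098 ohm/m

2.098 ohm/m


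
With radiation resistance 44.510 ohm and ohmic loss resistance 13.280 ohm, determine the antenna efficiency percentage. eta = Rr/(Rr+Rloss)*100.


eta = 44.510 / (44.510 + 13.280) * 100 = 77.02%

77.02%


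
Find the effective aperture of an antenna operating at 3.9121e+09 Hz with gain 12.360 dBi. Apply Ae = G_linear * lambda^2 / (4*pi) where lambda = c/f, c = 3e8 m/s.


lambda = c / f = 3.0000e+08 / 3.9121e+09 = 0.07668516 m
G_linear = 10^(12.360/10) = 17.21869
Ae = G_linear * lambda^2 / (4*pi) = 17.21869 * 0.07668516^2 / (4*pi) = 8.058e-03 m^2

8.058e-03 m^2


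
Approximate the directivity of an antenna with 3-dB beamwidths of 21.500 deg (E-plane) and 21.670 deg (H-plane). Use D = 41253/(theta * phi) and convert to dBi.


D_linear = 41253 / (21.500 * 21.670) = 88.54380
D_dBi = 10 * log10(88.54380) = 19.47 dBi

19.47 dBi


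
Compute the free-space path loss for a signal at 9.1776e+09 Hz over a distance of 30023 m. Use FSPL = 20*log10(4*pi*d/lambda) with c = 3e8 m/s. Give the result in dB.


lambda = c / f = 3.0000e+08 / 9.1776e+09 = 0.03268828 m
FSPL = 20 * log10(4*pi*30023/0.03268828) = 141.2 dB

141.2 dB


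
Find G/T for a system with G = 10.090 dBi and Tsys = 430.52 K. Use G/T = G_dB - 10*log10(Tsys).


G/T = 10.090 - 10*log10(430.52) = 10.090 - 26.33993 = -16.25 dB/K

-16.25 dB/K


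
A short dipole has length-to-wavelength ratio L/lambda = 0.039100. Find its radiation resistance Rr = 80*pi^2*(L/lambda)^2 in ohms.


Rr = 80 * pi^2 * (0.039100)^2 = 80 * 9.869604 * 1.528810e-03 = 1.207 ohm

1.207 ohm


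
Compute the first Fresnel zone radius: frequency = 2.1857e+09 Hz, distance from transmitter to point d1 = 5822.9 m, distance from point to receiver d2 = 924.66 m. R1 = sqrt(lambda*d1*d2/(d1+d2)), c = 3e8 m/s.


lambda = c / f = 3.0000e+08 / 2.1857e+09 = 0.1372558 m
R1 = sqrt(0.1372558 * 5822.9 * 924.66 / (5822.9 + 924.66)) = 10.47 m

10.47 m


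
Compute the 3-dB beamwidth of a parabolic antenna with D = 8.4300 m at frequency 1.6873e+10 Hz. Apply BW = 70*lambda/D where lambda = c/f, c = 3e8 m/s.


lambda = c / f = 3.0000e+08 / 1.6873e+10 = 0.01777989 m
BW = 70 * 0.01777989 / 8.4300 = 0.1476 deg

0.1476 deg


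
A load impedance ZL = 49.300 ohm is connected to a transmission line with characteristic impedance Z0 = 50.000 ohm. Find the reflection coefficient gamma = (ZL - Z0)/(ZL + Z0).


gamma = (49.300 - 50.000) / (49.300 + 50.000) = -7.049e-03

-7.049e-03


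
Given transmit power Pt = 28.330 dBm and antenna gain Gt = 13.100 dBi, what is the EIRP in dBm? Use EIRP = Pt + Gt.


EIRP = Pt + Gt = 28.330 + 13.100 = 41.43 dBm

41.43 dBm


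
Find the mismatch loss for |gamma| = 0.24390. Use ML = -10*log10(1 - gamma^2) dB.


ML = -10 * log10(1 - 0.24390^2) = -10 * log10(0.94051279) = 0.2664 dB

0.2664 dB


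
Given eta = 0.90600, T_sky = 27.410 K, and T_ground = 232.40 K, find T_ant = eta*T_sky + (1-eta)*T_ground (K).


T_ant = 0.90600 * 27.410 + (1 - 0.90600) * 232.40 = 46.68 K

46.68 K


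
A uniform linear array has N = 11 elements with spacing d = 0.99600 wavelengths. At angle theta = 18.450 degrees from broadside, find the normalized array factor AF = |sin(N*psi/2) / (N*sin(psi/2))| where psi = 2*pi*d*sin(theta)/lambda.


psi = 2*pi*0.99600*sin(18.450 deg) = 1.980529 rad
AF = |sin(11*1.980529/2) / (11*sin(1.980529/2))| = 0.1081

0.1081


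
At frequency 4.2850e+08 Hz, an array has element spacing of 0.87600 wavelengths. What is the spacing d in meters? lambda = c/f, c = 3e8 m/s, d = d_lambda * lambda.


lambda = c / f = 3.0000e+08 / 4.2850e+08 = 0.7001167 m
d = 0.87600 * 0.7001167 = 0.6133 m

0.6133 m


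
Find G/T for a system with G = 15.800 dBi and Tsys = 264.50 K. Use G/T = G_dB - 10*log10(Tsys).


G/T = 15.800 - 10*log10(264.50) = 15.800 - 24.22426 = -8.424 dB/K

-8.424 dB/K


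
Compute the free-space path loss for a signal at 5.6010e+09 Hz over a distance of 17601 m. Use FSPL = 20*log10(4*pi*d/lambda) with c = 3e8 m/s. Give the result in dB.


lambda = c / f = 3.0000e+08 / 5.6010e+09 = 0.05356186 m
FSPL = 20 * log10(4*pi*17601/0.05356186) = 132.3 dB

132.3 dB


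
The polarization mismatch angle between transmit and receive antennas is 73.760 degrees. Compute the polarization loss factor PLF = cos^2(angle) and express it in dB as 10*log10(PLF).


PLF_linear = cos^2(73.760 deg) = 0.07821053
PLF_dB = 10 * log10(0.07821053) = -11.07 dB

-11.07 dB


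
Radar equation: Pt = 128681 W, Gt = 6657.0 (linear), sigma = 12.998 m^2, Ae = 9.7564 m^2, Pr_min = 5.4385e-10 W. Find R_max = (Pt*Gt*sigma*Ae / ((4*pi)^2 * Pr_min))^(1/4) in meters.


R^4 = 128681*6657.0*12.998*9.7564 / ((4*pi)^2 * 5.4385e-10) = 1.264912e+18
R_max = 1.264912e+18^0.25 = 33536 m

33536 m


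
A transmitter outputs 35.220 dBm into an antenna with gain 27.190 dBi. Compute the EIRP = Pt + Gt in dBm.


EIRP = Pt + Gt = 35.220 + 27.190 = 62.41 dBm

62.41 dBm


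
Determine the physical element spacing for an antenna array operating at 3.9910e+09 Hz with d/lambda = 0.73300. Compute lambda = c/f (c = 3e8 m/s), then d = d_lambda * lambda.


lambda = c / f = 3.0000e+08 / 3.9910e+09 = 0.07516913 m
d = 0.73300 * 0.07516913 = 0.05510 m

0.05510 m


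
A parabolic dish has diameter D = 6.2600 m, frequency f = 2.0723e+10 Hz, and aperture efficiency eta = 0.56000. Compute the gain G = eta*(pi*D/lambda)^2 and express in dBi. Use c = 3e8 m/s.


lambda = c / f = 3.0000e+08 / 2.0723e+10 = 0.01447667 m
G_linear = 0.56000 * (pi * 6.2600 / 0.01447667)^2 = 1.033473e+06
G_dBi = 10 * log10(1.033473e+06) = 60.14 dBi

60.14 dBi


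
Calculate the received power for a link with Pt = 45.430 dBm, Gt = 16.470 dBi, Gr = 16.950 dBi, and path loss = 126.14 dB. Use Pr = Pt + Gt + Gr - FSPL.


Pr = 45.430 + 16.470 + 16.950 - 126.14 = -47.29 dBm

-47.29 dBm


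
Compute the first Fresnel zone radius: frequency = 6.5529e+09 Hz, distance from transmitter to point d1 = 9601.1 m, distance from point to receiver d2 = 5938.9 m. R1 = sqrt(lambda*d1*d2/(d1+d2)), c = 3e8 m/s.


lambda = c / f = 3.0000e+08 / 6.5529e+09 = 0.04578126 m
R1 = sqrt(0.04578126 * 9601.1 * 5938.9 / (9601.1 + 5938.9)) = 12.96 m

12.96 m


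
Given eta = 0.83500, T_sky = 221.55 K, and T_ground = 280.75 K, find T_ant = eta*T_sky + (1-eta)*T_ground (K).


T_ant = 0.83500 * 221.55 + (1 - 0.83500) * 280.75 = 231.3 K

231.3 K


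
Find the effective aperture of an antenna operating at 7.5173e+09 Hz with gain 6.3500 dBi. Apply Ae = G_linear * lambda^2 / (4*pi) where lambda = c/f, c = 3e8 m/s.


lambda = c / f = 3.0000e+08 / 7.5173e+09 = 0.03990795 m
G_linear = 10^(6.3500/10) = 4.315191
Ae = G_linear * lambda^2 / (4*pi) = 4.315191 * 0.03990795^2 / (4*pi) = 5.469e-04 m^2

5.469e-04 m^2


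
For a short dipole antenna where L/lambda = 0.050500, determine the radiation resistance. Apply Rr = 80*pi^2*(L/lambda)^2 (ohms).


Rr = 80 * pi^2 * (0.050500)^2 = 80 * 9.869604 * 2.550250e-03 = 2.014 ohm

2.014 ohm


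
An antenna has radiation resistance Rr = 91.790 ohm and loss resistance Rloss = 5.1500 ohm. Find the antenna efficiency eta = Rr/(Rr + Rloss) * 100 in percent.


eta = 91.790 / (91.790 + 5.1500) * 100 = 94.69%

94.69%


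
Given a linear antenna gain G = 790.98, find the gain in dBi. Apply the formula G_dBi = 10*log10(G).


G_dBi = 10 * log10(790.98) = 28.98 dBi

28.98 dBi


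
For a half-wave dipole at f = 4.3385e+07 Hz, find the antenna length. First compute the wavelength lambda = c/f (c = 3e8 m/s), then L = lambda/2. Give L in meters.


lambda = c / f = 3.0000e+08 / 4.3385e+07 = 6.914832 m
L = lambda / 2 = 6.914832 / 2 = 3.457 m

3.457 m


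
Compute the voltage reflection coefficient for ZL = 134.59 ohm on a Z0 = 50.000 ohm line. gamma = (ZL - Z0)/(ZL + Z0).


gamma = (134.59 - 50.000) / (134.59 + 50.000) = 0.4583

0.4583


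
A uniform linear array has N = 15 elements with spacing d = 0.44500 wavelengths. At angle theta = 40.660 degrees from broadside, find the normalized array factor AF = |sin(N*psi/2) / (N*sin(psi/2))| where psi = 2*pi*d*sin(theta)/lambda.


psi = 2*pi*0.44500*sin(40.660 deg) = 1.821798 rad
AF = |sin(15*1.821798/2) / (15*sin(1.821798/2))| = 0.07509

0.07509


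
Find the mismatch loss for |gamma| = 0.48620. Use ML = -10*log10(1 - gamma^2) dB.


ML = -10 * log10(1 - 0.48620^2) = -10 * log10(0.76360956) = 1.171 dB

1.171 dB


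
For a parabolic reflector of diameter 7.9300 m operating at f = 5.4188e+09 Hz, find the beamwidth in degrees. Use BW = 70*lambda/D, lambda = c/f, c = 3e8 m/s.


lambda = c / f = 3.0000e+08 / 5.4188e+09 = 0.05536281 m
BW = 70 * 0.05536281 / 7.9300 = 0.4887 deg

0.4887 deg
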